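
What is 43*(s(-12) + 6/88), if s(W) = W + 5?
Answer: -13115/44 ≈ -298.07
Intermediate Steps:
s(W) = 5 + W
43*(s(-12) + 6/88) = 43*((5 - 12) + 6/88) = 43*(-7 + 6*(1/88)) = 43*(-7 + 3/44) = 43*(-305/44) = -13115/44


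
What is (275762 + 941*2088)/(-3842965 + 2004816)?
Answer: -2240570/1838149 ≈ -1.2189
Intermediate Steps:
(275762 + 941*2088)/(-3842965 + 2004816) = (275762 + 1964808)/(-1838149) = 2240570*(-1/1838149) = -2240570/1838149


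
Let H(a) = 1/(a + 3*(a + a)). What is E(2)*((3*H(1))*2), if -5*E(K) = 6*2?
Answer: -72/35 ≈ -2.0571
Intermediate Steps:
E(K) = -12/5 (E(K) = -6*2/5 = -⅕*12 = -12/5)
H(a) = 1/(7*a) (H(a) = 1/(a + 3*(2*a)) = 1/(a + 6*a) = 1/(7*a))
E(2)*((3*H(1))*2) = -12*3*((⅐)/1)*2/5 = -12*3*((⅐)*1)*2/5 = -12*3*(⅐)*2/5 = -36*2/35 = -12/5*6/7 = -72/35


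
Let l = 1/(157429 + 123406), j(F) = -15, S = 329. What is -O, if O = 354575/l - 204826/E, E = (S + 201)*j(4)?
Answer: -395818853849288/3975 ≈ -9.9577e+10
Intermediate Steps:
l = 1/280835 ≈ 3.5608e-6
E = -7950 (E = (329 + 201)*(-15) = 530*(-15) = -7950)
O = 395818853849288/3975 (O = 354575/(1/280835) - 204826/(-7950) = 354575*280835 - 204826*(-1/7950) = 99577070125 + 102413/3975 = 395818853849288/3975 ≈ 9.9577e+10)
-O = -1*395818853849288/3975 = -395818853849288/3975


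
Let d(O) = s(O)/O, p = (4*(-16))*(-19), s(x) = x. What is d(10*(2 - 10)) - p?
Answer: -1215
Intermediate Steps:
p = 1216 (p = -64*(-19) = 1216)
d(O) = 1 (d(O) = O/O = 1)
d(10*(2 - 10)) - p = 1 - 1*1216 = 1 - 1216 = -1215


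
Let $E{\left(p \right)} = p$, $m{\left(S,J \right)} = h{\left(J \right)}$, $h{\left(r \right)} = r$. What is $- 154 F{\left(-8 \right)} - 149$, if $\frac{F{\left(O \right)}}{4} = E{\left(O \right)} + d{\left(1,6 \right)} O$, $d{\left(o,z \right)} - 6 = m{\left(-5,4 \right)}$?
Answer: $54059$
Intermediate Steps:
$m{\left(S,J \right)} = J$
$d{\left(o,z \right)} = 10$ ($d{\left(o,z \right)} = 6 + 4 = 10$)
$F{\left(O \right)} = 44 O$ ($F{\left(O \right)} = 4 \left(O + 10 O\right) = 4 \cdot 11 O = 44 O$)
$- 154 F{\left(-8 \right)} - 149 = - 154 \cdot 44 \left(-8\right) - 149 = \left(-154\right) \left(-352\right) - 149 = 54208 - 149 = 54059$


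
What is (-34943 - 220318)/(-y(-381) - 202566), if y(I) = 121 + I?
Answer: 255261/202306 ≈ 1.2618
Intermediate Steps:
(-34943 - 220318)/(-y(-381) - 202566) = (-34943 - 220318)/(-(121 - 381) - 202566) = -255261/(-1*(-260) - 202566) = -255261/(260 - 202566) = -255261/(-202306) = -255261*(-1/202306) = 255261/202306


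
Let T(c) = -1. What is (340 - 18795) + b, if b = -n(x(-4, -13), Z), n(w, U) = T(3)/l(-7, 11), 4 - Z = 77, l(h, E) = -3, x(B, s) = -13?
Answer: -55366/3 ≈ -18455.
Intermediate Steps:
Z = -73 (Z = 4 - 1*77 = 4 - 77 = -73)
n(w, U) = 1/3 (n(w, U) = -1/(-3) = -1*(-1/3) = 1/3)
b = -1/3 (b = -1*1/3 = -1/3 ≈ -0.33333)
(340 - 18795) + b = (340 - 18795) - 1/3 = -18455 - 1/3 = -55366/3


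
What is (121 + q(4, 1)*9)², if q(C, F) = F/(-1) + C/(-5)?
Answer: 274576/25 ≈ 10983.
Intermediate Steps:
q(C, F) = -F - C/5 (q(C, F) = F*(-1) + C*(-⅕) = -F - C/5)
(121 + q(4, 1)*9)² = (121 + (-1*1 - ⅕*4)*9)² = (121 + (-1 - ⅘)*9)² = (121 - 9/5*9)² = (121 - 81/5)² = (524/5)² = 274576/25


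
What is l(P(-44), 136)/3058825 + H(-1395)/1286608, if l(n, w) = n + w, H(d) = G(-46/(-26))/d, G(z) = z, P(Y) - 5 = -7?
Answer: 625300576349/14274090111481200 ≈ 4.3807e-5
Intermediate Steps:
P(Y) = -2 (P(Y) = 5 - 7 = -2)
H(d) = 23/(13*d) (H(d) = (-46/(-26))/d = (-46*(-1/26))/d = 23/(13*d))
l(P(-44), 136)/3058825 + H(-1395)/1286608 = (-2 + 136)/3058825 + ((23/13)/(-1395))/1286608 = 134*(1/3058825) + ((23/13)*(-1/1395))*(1/1286608) = 134/3058825 - 23/18135*1/1286608 = 134/3058825 - 23/23332636080 = 625300576349/14274090111481200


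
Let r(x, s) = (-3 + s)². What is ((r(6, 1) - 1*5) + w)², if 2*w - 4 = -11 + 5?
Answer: 4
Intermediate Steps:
w = -1 (w = 2 + (-11 + 5)/2 = 2 + (½)*(-6) = 2 - 3 = -1)
((r(6, 1) - 1*5) + w)² = (((-3 + 1)² - 1*5) - 1)² = (((-2)² - 5) - 1)² = ((4 - 5) - 1)² = (-1 - 1)² = (-2)² = 4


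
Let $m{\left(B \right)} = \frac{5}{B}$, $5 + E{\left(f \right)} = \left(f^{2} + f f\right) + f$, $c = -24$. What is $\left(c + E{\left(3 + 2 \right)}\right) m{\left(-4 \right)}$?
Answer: $- \frac{65}{2} \approx -32.5$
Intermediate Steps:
$E{\left(f \right)} = -5 + f + 2 f^{2}$ ($E{\left(f \right)} = -5 + \left(\left(f^{2} + f f\right) + f\right) = -5 + \left(\left(f^{2} + f^{2}\right) + f\right) = -5 + \left(2 f^{2} + f\right) = -5 + \left(f + 2 f^{2}\right) = -5 + f + 2 f^{2}$)
$\left(c + E{\left(3 + 2 \right)}\right) m{\left(-4 \right)} = \left(-24 + \left(-5 + \left(3 + 2\right) + 2 \left(3 + 2\right)^{2}\right)\right) \frac{5}{-4} = \left(-24 + \left(-5 + 5 + 2 \cdot 5^{2}\right)\right) 5 \left(- \frac{1}{4}\right) = \left(-24 + \left(-5 + 5 + 2 \cdot 25\right)\right) \left(- \frac{5}{4}\right) = \left(-24 + \left(-5 + 5 + 50\right)\right) \left(- \frac{5}{4}\right) = \left(-24 + 50\right) \left(- \frac{5}{4}\right) = 26 \left(- \frac{5}{4}\right) = - \frac{65}{2}$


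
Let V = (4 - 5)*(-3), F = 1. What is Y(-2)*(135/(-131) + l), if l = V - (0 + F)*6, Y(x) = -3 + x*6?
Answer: 7920/131 ≈ 60.458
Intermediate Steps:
Y(x) = -3 + 6*x
V = 3 (V = -1*(-3) = 3)
l = -3 (l = 3 - (0 + 1)*6 = 3 - 6 = -3)
Y(-2)*(135/(-131) + l) = (-3 + 6*(-2))*(135/(-131) - 3) = (-3 - 12)*(135*(-1/131) - 3) = -15*(-135/131 - 3) = -15*(-528/131) = 7920/131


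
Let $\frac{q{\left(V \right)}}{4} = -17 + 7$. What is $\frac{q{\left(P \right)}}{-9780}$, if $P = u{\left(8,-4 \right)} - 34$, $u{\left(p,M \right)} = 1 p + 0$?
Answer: $\frac{2}{489} \approx 0.00409$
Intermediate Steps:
$u{\left(p,M \right)} = p$ ($u{\left(p,M \right)} = p + 0 = p$)
$P = -26$ ($P = 8 - 34 = -26$)
$q{\left(V \right)} = -40$ ($q{\left(V \right)} = 4 \left(-17 + 7\right) = 4 \left(-10\right) = -40$)
$\frac{q{\left(P \right)}}{-9780} = - \frac{40}{-9780} = \left(-40\right) \left(- \frac{1}{9780}\right) = \frac{2}{489}$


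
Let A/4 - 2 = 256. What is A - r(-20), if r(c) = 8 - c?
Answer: 1004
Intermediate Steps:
A = 1032 (A = 8 + 4*256 = 8 + 1024 = 1032)
A - r(-20) = 1032 - (8 - 1*(-20)) = 1032 - (8 + 20) = 1032 - 1*28 = 1032 - 28 = 1004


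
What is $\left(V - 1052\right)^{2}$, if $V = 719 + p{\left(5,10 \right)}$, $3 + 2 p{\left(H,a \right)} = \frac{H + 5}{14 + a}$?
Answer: $\frac{64368529}{576} \approx 1.1175 \cdot 10^{5}$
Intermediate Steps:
$p{\left(H,a \right)} = - \frac{3}{2} + \frac{5 + H}{2 \left(14 + a\right)}$ ($p{\left(H,a \right)} = - \frac{3}{2} + \frac{\left(H + 5\right) \frac{1}{14 + a}}{2} = - \frac{3}{2} + \frac{\left(5 + H\right) \frac{1}{14 + a}}{2} = - \frac{3}{2} + \frac{\frac{1}{14 + a} \left(5 + H\right)}{2} = - \frac{3}{2} + \frac{5 + H}{2 \left(14 + a\right)}$)
$V = \frac{17225}{24}$ ($V = 719 + \frac{-37 + 5 - 30}{2 \left(14 + 10\right)} = 719 + \frac{-37 + 5 - 30}{2 \cdot 24} = 719 + \frac{1}{2} \cdot \frac{1}{24} \left(-62\right) = 719 - \frac{31}{24} = \frac{17225}{24} \approx 717.71$)
$\left(V - 1052\right)^{2} = \left(\frac{17225}{24} - 1052\right)^{2} = \left(- \frac{8023}{24}\right)^{2} = \frac{64368529}{576}$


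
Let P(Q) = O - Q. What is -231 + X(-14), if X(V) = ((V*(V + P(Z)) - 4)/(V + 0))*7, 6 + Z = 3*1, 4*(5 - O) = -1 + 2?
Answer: -1091/4 ≈ -272.75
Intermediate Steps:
O = 19/4 (O = 5 - (-1 + 2)/4 = 5 - ¼*1 = 5 - ¼ = 19/4 ≈ 4.7500)
Z = -3 (Z = -6 + 3*1 = -6 + 3 = -3)
P(Q) = 19/4 - Q
X(V) = 7*(-4 + V*(31/4 + V))/V (X(V) = ((V*(V + (19/4 - 1*(-3))) - 4)/(V + 0))*7 = ((V*(V + (19/4 + 3)) - 4)/V)*7 = ((V*(V + 31/4) - 4)/V)*7 = ((V*(31/4 + V) - 4)/V)*7 = ((-4 + V*(31/4 + V))/V)*7 = 7*(-4 + V*(31/4 + V))/V)
-231 + X(-14) = -231 + (217/4 - 28/(-14) + 7*(-14)) = -231 + (217/4 - 28*(-1/14) - 98) = -231 + (217/4 + 2 - 98) = -231 - 167/4 = -1091/4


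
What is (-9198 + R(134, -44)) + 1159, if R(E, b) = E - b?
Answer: -7861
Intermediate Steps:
(-9198 + R(134, -44)) + 1159 = (-9198 + (134 - 1*(-44))) + 1159 = (-9198 + (134 + 44)) + 1159 = (-9198 + 178) + 1159 = -9020 + 1159 = -7861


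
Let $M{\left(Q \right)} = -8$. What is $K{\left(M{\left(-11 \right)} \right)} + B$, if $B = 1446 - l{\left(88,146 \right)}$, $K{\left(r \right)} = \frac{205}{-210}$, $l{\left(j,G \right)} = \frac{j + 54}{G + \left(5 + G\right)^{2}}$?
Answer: $\frac{154741157}{107086} \approx 1445.0$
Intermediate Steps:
$l{\left(j,G \right)} = \frac{54 + j}{G + \left(5 + G\right)^{2}}$
$K{\left(r \right)} = - \frac{41}{42}$ ($K{\left(r \right)} = 205 \left(- \frac{1}{210}\right) = - \frac{41}{42}$)
$B = \frac{33181220}{22947}$ ($B = 1446 - \frac{54 + 88}{146 + \left(5 + 146\right)^{2}} = 1446 - \frac{1}{146 + 151^{2}} \cdot 142 = 1446 - \frac{1}{146 + 22801} \cdot 142 = 1446 - \frac{1}{22947} \cdot 142 = 1446 - \frac{142}{22947} = \frac{33181220}{22947} \approx 1446.0$)
$K{\left(M{\left(-11 \right)} \right)} + B = - \frac{41}{42} + \frac{33181220}{22947} = \frac{154741157}{107086}$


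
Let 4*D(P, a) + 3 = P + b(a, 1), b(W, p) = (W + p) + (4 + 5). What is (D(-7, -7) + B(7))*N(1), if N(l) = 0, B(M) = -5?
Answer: 0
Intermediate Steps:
b(W, p) = 9 + W + p (b(W, p) = (W + p) + 9 = 9 + W + p)
D(P, a) = 7/4 + P/4 + a/4 (D(P, a) = -¾ + (P + (9 + a + 1))/4 = -¾ + (P + (10 + a))/4 = -¾ + (10 + P + a)/4 = -¾ + (5/2 + P/4 + a/4) = 7/4 + P/4 + a/4)
(D(-7, -7) + B(7))*N(1) = ((7/4 + (¼)*(-7) + (¼)*(-7)) - 5)*0 = ((7/4 - 7/4 - 7/4) - 5)*0 = (-7/4 - 5)*0 = -27/4*0 = 0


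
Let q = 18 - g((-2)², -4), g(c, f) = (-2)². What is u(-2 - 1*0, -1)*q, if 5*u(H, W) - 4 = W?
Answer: 42/5 ≈ 8.4000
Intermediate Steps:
g(c, f) = 4
u(H, W) = ⅘ + W/5
q = 14 (q = 18 - 1*4 = 18 - 4 = 14)
u(-2 - 1*0, -1)*q = (⅘ + (⅕)*(-1))*14 = (⅘ - ⅕)*14 = (⅗)*14 = 42/5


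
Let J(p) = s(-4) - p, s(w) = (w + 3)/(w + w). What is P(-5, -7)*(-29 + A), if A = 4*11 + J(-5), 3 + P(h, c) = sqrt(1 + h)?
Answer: -483/8 + 161*I/4 ≈ -60.375 + 40.25*I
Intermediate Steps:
s(w) = (3 + w)/(2*w) (s(w) = (3 + w)/((2*w)) = (3 + w)*(1/(2*w)) = (3 + w)/(2*w))
P(h, c) = -3 + sqrt(1 + h)
J(p) = 1/8 - p (J(p) = (1/2)*(3 - 4)/(-4) - p = (1/2)*(-1/4)*(-1) - p = 1/8 - p)
A = 393/8 (A = 4*11 + (1/8 - 1*(-5)) = 44 + (1/8 + 5) = 44 + 41/8 = 393/8 ≈ 49.125)
P(-5, -7)*(-29 + A) = (-3 + sqrt(1 - 5))*(-29 + 393/8) = (-3 + sqrt(-4))*(161/8) = (-3 + 2*I)*(161/8) = -483/8 + 161*I/4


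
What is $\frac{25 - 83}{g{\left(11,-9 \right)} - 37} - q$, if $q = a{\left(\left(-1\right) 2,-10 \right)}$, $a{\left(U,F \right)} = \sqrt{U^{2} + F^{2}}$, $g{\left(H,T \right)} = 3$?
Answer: $\frac{29}{17} - 2 \sqrt{26} \approx -8.4922$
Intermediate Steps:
$a{\left(U,F \right)} = \sqrt{F^{2} + U^{2}}$
$q = 2 \sqrt{26}$ ($q = \sqrt{\left(-10\right)^{2} + \left(\left(-1\right) 2\right)^{2}} = \sqrt{100 + \left(-2\right)^{2}} = \sqrt{100 + 4} = \sqrt{104} = 2 \sqrt{26} \approx 10.198$)
$\frac{25 - 83}{g{\left(11,-9 \right)} - 37} - q = \frac{25 - 83}{3 - 37} - 2 \sqrt{26} = - \frac{58}{-34} - 2 \sqrt{26} = \left(-58\right) \left(- \frac{1}{34}\right) - 2 \sqrt{26} = \frac{29}{17} - 2 \sqrt{26}$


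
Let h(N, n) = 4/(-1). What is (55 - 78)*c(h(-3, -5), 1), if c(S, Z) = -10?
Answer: 230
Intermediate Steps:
h(N, n) = -4 (h(N, n) = 4*(-1) = -4)
(55 - 78)*c(h(-3, -5), 1) = (55 - 78)*(-10) = -23*(-10) = 230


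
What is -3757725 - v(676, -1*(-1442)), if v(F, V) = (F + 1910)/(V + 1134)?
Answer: -4839951093/1288 ≈ -3.7577e+6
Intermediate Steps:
v(F, V) = (1910 + F)/(1134 + V)
-3757725 - v(676, -1*(-1442)) = -3757725 - (1910 + 676)/(1134 - 1*(-1442)) = -3757725 - 2586/(1134 + 1442) = -3757725 - 2586/2576 = -3757725 - 1*1293/1288 = -3757725 - 1293/1288 = -4839951093/1288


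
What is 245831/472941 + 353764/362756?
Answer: 64121542540/42890546349 ≈ 1.4950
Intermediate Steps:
245831/472941 + 353764/362756 = 245831*(1/472941) + 353764*(1/362756) = 245831/472941 + 88441/90689 = 64121542540/42890546349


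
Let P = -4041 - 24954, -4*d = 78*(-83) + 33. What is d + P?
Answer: -109539/4 ≈ -27385.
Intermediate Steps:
d = 6441/4 (d = -(78*(-83) + 33)/4 = -(-6474 + 33)/4 = -¼*(-6441) = 6441/4 ≈ 1610.3)
P = -28995
d + P = 6441/4 - 28995 = -109539/4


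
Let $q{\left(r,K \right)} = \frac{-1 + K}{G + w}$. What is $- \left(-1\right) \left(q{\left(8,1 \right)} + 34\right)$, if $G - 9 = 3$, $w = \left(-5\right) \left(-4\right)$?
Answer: $34$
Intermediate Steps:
$w = 20$
$G = 12$ ($G = 9 + 3 = 12$)
$q{\left(r,K \right)} = - \frac{1}{32} + \frac{K}{32}$ ($q{\left(r,K \right)} = \frac{-1 + K}{12 + 20} = \frac{-1 + K}{32} = \left(-1 + K\right) \frac{1}{32} = - \frac{1}{32} + \frac{K}{32}$)
$- \left(-1\right) \left(q{\left(8,1 \right)} + 34\right) = - \left(-1\right) \left(\left(- \frac{1}{32} + \frac{1}{32} \cdot 1\right) + 34\right) = - \left(-1\right) \left(\left(- \frac{1}{32} + \frac{1}{32}\right) + 34\right) = - \left(-1\right) \left(0 + 34\right) = - \left(-1\right) 34 = \left(-1\right) \left(-34\right) = 34$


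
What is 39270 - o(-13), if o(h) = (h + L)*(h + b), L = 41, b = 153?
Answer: 35350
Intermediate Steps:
o(h) = (41 + h)*(153 + h) (o(h) = (h + 41)*(h + 153) = (41 + h)*(153 + h))
39270 - o(-13) = 39270 - (6273 + (-13)**2 + 194*(-13)) = 39270 - (6273 + 169 - 2522) = 39270 - 1*3920 = 39270 - 3920 = 35350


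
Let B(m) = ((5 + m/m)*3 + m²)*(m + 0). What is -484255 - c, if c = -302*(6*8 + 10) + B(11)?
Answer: -468268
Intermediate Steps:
B(m) = m*(18 + m²) (B(m) = ((5 + 1)*3 + m²)*m = (6*3 + m²)*m = (18 + m²)*m = m*(18 + m²))
c = -15987 (c = -302*(6*8 + 10) + 11*(18 + 11²) = -302*(48 + 10) + 11*(18 + 121) = -302*58 + 11*139 = -17516 + 1529 = -15987)
-484255 - c = -484255 - 1*(-15987) = -484255 + 15987 = -468268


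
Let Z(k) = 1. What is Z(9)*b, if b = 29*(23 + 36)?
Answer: 1711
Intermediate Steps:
b = 1711 (b = 29*59 = 1711)
Z(9)*b = 1*1711 = 1711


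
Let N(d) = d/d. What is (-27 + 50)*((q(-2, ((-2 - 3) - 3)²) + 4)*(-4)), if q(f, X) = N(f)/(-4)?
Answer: -345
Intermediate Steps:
N(d) = 1
q(f, X) = -¼ (q(f, X) = 1/(-4) = 1*(-¼) = -¼)
(-27 + 50)*((q(-2, ((-2 - 3) - 3)²) + 4)*(-4)) = (-27 + 50)*((-¼ + 4)*(-4)) = 23*((15/4)*(-4)) = 23*(-15) = -345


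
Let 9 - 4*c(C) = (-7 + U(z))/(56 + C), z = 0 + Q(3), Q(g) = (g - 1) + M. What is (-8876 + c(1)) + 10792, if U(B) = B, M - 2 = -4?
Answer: 109342/57 ≈ 1918.3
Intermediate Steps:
M = -2 (M = 2 - 4 = -2)
Q(g) = -3 + g (Q(g) = (g - 1) - 2 = (-1 + g) - 2 = -3 + g)
z = 0 (z = 0 + (-3 + 3) = 0 + 0 = 0)
c(C) = 9/4 + 7/(4*(56 + C)) (c(C) = 9/4 - (-7 + 0)/(4*(56 + C)) = 9/4 - (-7)/(4*(56 + C)) = 9/4 + 7/(4*(56 + C)))
(-8876 + c(1)) + 10792 = (-8876 + (511 + 9*1)/(4*(56 + 1))) + 10792 = (-8876 + (1/4)*(511 + 9)/57) + 10792 = (-8876 + (1/4)*(1/57)*520) + 10792 = (-8876 + 130/57) + 10792 = -505802/57 + 10792 = 109342/57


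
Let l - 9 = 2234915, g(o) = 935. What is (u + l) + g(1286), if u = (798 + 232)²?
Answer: 3296759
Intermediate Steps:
u = 1060900 (u = 1030² = 1060900)
l = 2234924 (l = 9 + 2234915 = 2234924)
(u + l) + g(1286) = (1060900 + 2234924) + 935 = 3295824 + 935 = 3296759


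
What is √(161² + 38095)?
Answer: 4*√4001 ≈ 253.01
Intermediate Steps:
√(161² + 38095) = √(25921 + 38095) = √64016 = 4*√4001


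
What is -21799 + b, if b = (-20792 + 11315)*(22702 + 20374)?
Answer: -408253051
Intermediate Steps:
b = -408231252 (b = -9477*43076 = -408231252)
-21799 + b = -21799 - 408231252 = -408253051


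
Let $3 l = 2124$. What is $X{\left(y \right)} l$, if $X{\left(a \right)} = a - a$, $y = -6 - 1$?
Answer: $0$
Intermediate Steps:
$y = -7$ ($y = -6 - 1 = -7$)
$l = 708$ ($l = \frac{1}{3} \cdot 2124 = 708$)
$X{\left(a \right)} = 0$
$X{\left(y \right)} l = 0 \cdot 708 = 0$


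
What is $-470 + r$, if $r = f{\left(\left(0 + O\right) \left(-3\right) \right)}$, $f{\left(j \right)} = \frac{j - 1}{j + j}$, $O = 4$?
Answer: $- \frac{11267}{24} \approx -469.46$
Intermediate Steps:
$f{\left(j \right)} = \frac{-1 + j}{2 j}$
$r = \frac{13}{24}$ ($r = \frac{-1 + \left(0 + 4\right) \left(-3\right)}{2 \left(0 + 4\right) \left(-3\right)} = \frac{-1 + 4 \left(-3\right)}{2 \cdot 4 \left(-3\right)} = \frac{-1 - 12}{2 \left(-12\right)} = \frac{1}{2} \left(- \frac{1}{12}\right) \left(-13\right) = \frac{13}{24} \approx 0.54167$)
$-470 + r = -470 + \frac{13}{24} = - \frac{11267}{24}$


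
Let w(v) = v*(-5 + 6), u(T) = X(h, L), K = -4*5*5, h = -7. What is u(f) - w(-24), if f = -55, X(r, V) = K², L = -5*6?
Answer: 10024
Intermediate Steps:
K = -100 (K = -20*5 = -100)
L = -30
X(r, V) = 10000 (X(r, V) = (-100)² = 10000)
u(T) = 10000
w(v) = v (w(v) = v*1 = v)
u(f) - w(-24) = 10000 - 1*(-24) = 10000 + 24 = 10024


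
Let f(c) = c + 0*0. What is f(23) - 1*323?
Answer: -300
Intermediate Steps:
f(c) = c (f(c) = c + 0 = c)
f(23) - 1*323 = 23 - 1*323 = 23 - 323 = -300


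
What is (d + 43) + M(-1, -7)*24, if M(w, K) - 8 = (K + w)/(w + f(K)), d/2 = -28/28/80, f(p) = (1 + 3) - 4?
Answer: 17079/40 ≈ 426.98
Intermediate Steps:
f(p) = 0 (f(p) = 4 - 4 = 0)
d = -1/40 (d = 2*(-28/28/80) = 2*(-28*1/28*(1/80)) = 2*(-1*1/80) = 2*(-1/80) = -1/40 ≈ -0.025000)
M(w, K) = 8 + (K + w)/w (M(w, K) = 8 + (K + w)/(w + 0) = 8 + (K + w)/w)
(d + 43) + M(-1, -7)*24 = (-1/40 + 43) + (9 - 7/(-1))*24 = 1719/40 + (9 - 7*(-1))*24 = 1719/40 + (9 + 7)*24 = 1719/40 + 16*24 = 1719/40 + 384 = 17079/40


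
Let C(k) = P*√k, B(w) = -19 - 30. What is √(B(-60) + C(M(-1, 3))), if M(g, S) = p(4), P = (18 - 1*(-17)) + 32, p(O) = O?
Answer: √85 ≈ 9.2195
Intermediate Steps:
B(w) = -49
P = 67 (P = (18 + 17) + 32 = 35 + 32 = 67)
M(g, S) = 4
C(k) = 67*√k
√(B(-60) + C(M(-1, 3))) = √(-49 + 67*√4) = √(-49 + 67*2) = √(-49 + 134) = √85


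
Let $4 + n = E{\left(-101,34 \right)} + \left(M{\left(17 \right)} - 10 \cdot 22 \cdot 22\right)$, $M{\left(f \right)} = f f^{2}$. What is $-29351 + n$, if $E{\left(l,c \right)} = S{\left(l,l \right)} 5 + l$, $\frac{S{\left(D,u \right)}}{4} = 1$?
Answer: $-29363$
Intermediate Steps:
$S{\left(D,u \right)} = 4$ ($S{\left(D,u \right)} = 4 \cdot 1 = 4$)
$M{\left(f \right)} = f^{3}$
$E{\left(l,c \right)} = 20 + l$ ($E{\left(l,c \right)} = 4 \cdot 5 + l = 20 + l$)
$n = -12$ ($n = -4 + \left(\left(20 - 101\right) + \left(17^{3} - 10 \cdot 22 \cdot 22\right)\right) = -4 + \left(-81 + \left(4913 - 220 \cdot 22\right)\right) = -4 + \left(-81 + \left(4913 - 4840\right)\right) = -4 + \left(-81 + 73\right) = -4 - 8 = -12$)
$-29351 + n = -29351 - 12 = -29363$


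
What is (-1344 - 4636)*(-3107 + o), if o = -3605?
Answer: 40137760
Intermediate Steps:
(-1344 - 4636)*(-3107 + o) = (-1344 - 4636)*(-3107 - 3605) = -5980*(-6712) = 40137760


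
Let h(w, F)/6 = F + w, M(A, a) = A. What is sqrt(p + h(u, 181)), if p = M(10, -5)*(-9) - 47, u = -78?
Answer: sqrt(481) ≈ 21.932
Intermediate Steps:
h(w, F) = 6*F + 6*w (h(w, F) = 6*(F + w) = 6*F + 6*w)
p = -137 (p = 10*(-9) - 47 = -90 - 47 = -137)
sqrt(p + h(u, 181)) = sqrt(-137 + (6*181 + 6*(-78))) = sqrt(-137 + (1086 - 468)) = sqrt(-137 + 618) = sqrt(481)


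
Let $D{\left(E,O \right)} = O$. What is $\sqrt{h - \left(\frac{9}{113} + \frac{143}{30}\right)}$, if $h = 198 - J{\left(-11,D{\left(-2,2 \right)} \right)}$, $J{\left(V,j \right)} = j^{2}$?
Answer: $\frac{\sqrt{2173773090}}{3390} \approx 13.753$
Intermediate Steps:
$h = 194$ ($h = 198 - 2^{2} = 198 - 4 = 194$)
$\sqrt{h - \left(\frac{9}{113} + \frac{143}{30}\right)} = \sqrt{194 - \left(\frac{9}{113} + \frac{143}{30}\right)} = \sqrt{194 - \frac{16429}{3390}} = \sqrt{\frac{641231}{3390}} = \frac{\sqrt{2173773090}}{3390}$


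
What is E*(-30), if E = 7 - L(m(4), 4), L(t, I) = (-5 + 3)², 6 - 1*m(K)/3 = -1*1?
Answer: -90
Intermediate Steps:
m(K) = 21 (m(K) = 18 - (-3) = 18 - 3*(-1) = 18 + 3 = 21)
L(t, I) = 4 (L(t, I) = (-2)² = 4)
E = 3 (E = 7 - 1*4 = 7 - 4 = 3)
E*(-30) = 3*(-30) = -90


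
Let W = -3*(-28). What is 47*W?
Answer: 3948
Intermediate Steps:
W = 84
47*W = 47*84 = 3948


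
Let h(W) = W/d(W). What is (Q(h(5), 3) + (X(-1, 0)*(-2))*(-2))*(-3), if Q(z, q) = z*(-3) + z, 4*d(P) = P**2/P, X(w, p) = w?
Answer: 36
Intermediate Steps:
d(P) = P/4 (d(P) = (P**2/P)/4 = P/4)
h(W) = 4 (h(W) = W/((W/4)) = W*(4/W) = 4)
Q(z, q) = -2*z (Q(z, q) = -3*z + z = -2*z)
(Q(h(5), 3) + (X(-1, 0)*(-2))*(-2))*(-3) = (-2*4 - 1*(-2)*(-2))*(-3) = (-8 + 2*(-2))*(-3) = (-8 - 4)*(-3) = -12*(-3) = 36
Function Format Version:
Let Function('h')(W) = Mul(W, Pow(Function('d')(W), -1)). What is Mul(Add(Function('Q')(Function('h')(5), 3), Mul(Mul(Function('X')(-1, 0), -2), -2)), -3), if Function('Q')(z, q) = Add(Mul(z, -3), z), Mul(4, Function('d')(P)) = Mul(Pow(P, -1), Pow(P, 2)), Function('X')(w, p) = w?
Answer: 36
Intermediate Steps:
Function('d')(P) = Mul(Rational(1, 4), P) (Function('d')(P) = Mul(Rational(1, 4), Mul(Pow(P, -1), Pow(P, 2))) = Mul(Rational(1, 4), P))
Function('h')(W) = 4 (Function('h')(W) = Mul(W, Pow(Mul(Rational(1, 4), W), -1)) = Mul(W, Mul(4, Pow(W, -1))) = 4)
Function('Q')(z, q) = Mul(-2, z) (Function('Q')(z, q) = Add(Mul(-3, z), z) = Mul(-2, z))
Mul(Add(Function('Q')(Function('h')(5), 3), Mul(Mul(Function('X')(-1, 0), -2), -2)), -3) = Mul(Add(Mul(-2, 4), Mul(Mul(-1, -2), -2)), -3) = Mul(Add(-8, Mul(2, -2)), -3) = Mul(Add(-8, -4), -3) = Mul(-12, -3) = 36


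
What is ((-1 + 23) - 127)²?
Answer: 11025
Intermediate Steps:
((-1 + 23) - 127)² = (22 - 127)² = (-105)² = 11025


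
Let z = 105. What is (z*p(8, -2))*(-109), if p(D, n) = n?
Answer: 22890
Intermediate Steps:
(z*p(8, -2))*(-109) = (105*(-2))*(-109) = -210*(-109) = 22890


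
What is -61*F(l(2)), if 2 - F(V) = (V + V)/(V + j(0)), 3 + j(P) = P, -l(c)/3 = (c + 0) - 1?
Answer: -61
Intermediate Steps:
l(c) = 3 - 3*c (l(c) = -3*((c + 0) - 1) = -3*(c - 1) = -3*(-1 + c) = 3 - 3*c)
j(P) = -3 + P
F(V) = 2 - 2*V/(-3 + V) (F(V) = 2 - (V + V)/(V + (-3 + 0)) = 2 - 2*V/(V - 3) = 2 - 2*V/(-3 + V))
-61*F(l(2)) = -(-366)/(-3 + (3 - 3*2)) = -(-366)/(-3 + (3 - 6)) = -(-366)/(-3 - 3) = -(-366)/(-6) = -(-366)*(-1)/6 = -61*1 = -61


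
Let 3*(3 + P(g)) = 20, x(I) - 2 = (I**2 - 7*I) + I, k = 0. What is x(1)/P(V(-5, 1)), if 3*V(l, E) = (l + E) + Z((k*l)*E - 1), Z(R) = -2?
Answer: -9/11 ≈ -0.81818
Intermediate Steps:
x(I) = 2 + I**2 - 6*I (x(I) = 2 + ((I**2 - 7*I) + I) = 2 + (I**2 - 6*I) = 2 + I**2 - 6*I)
V(l, E) = -2/3 + E/3 + l/3 (V(l, E) = ((l + E) - 2)/3 = ((E + l) - 2)/3 = (-2 + E + l)/3 = -2/3 + E/3 + l/3)
P(g) = 11/3 (P(g) = -3 + (1/3)*20 = -3 + 20/3 = 11/3)
x(1)/P(V(-5, 1)) = (2 + 1**2 - 6*1)/(11/3) = (2 + 1 - 6)*(3/11) = -3*3/11 = -9/11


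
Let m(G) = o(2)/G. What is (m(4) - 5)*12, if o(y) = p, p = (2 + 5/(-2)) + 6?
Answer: -87/2 ≈ -43.500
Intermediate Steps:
p = 11/2 (p = (2 + 5*(-1/2)) + 6 = (2 - 5/2) + 6 = -1/2 + 6 = 11/2 ≈ 5.5000)
o(y) = 11/2
m(G) = 11/(2*G)
(m(4) - 5)*12 = ((11/2)/4 - 5)*12 = ((11/2)*(1/4) - 5)*12 = (11/8 - 5)*12 = -29/8*12 = -87/2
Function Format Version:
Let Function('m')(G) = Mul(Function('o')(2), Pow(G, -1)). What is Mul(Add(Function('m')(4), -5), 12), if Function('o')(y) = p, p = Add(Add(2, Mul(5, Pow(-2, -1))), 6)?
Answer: Rational(-87, 2) ≈ -43.500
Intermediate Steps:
p = Rational(11, 2) (p = Add(Add(2, Mul(5, Rational(-1, 2))), 6) = Add(Add(2, Rational(-5, 2)), 6) = Add(Rational(-1, 2), 6) = Rational(11, 2) ≈ 5.5000)
Function('o')(y) = Rational(11, 2)
Function('m')(G) = Mul(Rational(11, 2), Pow(G, -1))
Mul(Add(Function('m')(4), -5), 12) = Mul(Add(Mul(Rational(11, 2), Pow(4, -1)), -5), 12) = Mul(Add(Mul(Rational(11, 2), Rational(1, 4)), -5), 12) = Mul(Add(Rational(11, 8), -5), 12) = Mul(Rational(-29, 8), 12) = Rational(-87, 2)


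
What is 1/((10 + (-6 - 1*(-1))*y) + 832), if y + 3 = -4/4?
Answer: 1/862 ≈ 0.0011601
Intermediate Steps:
y = -4 (y = -3 - 4/4 = -3 - 4*1/4 = -3 - 1 = -4)
1/((10 + (-6 - 1*(-1))*y) + 832) = 1/((10 + (-6 - 1*(-1))*(-4)) + 832) = 1/((10 + (-6 + 1)*(-4)) + 832) = 1/((10 - 5*(-4)) + 832) = 1/((10 + 20) + 832) = 1/(30 + 832) = 1/862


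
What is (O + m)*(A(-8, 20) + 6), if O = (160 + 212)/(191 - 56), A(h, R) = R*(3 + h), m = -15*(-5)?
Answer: -328906/45 ≈ -7309.0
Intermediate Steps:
m = 75
O = 124/45 (O = 372/135 = 372*(1/135) = 124/45 ≈ 2.7556)
(O + m)*(A(-8, 20) + 6) = (124/45 + 75)*(20*(3 - 8) + 6) = 3499*(20*(-5) + 6)/45 = 3499*(-100 + 6)/45 = (3499/45)*(-94) = -328906/45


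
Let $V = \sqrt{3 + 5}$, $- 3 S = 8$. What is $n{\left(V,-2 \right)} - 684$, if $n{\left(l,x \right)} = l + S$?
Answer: $- \frac{2060}{3} + 2 \sqrt{2} \approx -683.84$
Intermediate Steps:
$S = - \frac{8}{3}$ ($S = \left(- \frac{1}{3}\right) 8 = - \frac{8}{3} \approx -2.6667$)
$V = 2 \sqrt{2}$ ($V = \sqrt{8} = 2 \sqrt{2} \approx 2.8284$)
$n{\left(l,x \right)} = - \frac{8}{3} + l$ ($n{\left(l,x \right)} = l - \frac{8}{3} = - \frac{8}{3} + l$)
$n{\left(V,-2 \right)} - 684 = \left(- \frac{8}{3} + 2 \sqrt{2}\right) - 684 = - \frac{2060}{3} + 2 \sqrt{2}$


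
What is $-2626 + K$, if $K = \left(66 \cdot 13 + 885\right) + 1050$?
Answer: $167$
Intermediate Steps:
$K = 2793$ ($K = \left(858 + 885\right) + 1050 = 1743 + 1050 = 2793$)
$-2626 + K = -2626 + 2793 = 167$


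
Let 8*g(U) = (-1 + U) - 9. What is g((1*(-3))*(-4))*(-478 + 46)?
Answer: -108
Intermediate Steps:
g(U) = -5/4 + U/8 (g(U) = ((-1 + U) - 9)/8 = (-10 + U)/8 = -5/4 + U/8)
g((1*(-3))*(-4))*(-478 + 46) = (-5/4 + ((1*(-3))*(-4))/8)*(-478 + 46) = (-5/4 + (-3*(-4))/8)*(-432) = (-5/4 + (1/8)*12)*(-432) = (-5/4 + 3/2)*(-432) = (1/4)*(-432) = -108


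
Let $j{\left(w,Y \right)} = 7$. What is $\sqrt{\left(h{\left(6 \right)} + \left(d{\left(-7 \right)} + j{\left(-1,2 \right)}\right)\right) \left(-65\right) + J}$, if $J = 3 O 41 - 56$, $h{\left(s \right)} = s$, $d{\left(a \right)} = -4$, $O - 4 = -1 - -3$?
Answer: $\sqrt{97} \approx 9.8489$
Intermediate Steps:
$O = 6$ ($O = 4 - -2 = 4 + \left(-1 + 3\right) = 4 + 2 = 6$)
$J = 682$ ($J = 3 \cdot 6 \cdot 41 - 56 = 18 \cdot 41 - 56 = 738 - 56 = 682$)
$\sqrt{\left(h{\left(6 \right)} + \left(d{\left(-7 \right)} + j{\left(-1,2 \right)}\right)\right) \left(-65\right) + J} = \sqrt{\left(6 + \left(-4 + 7\right)\right) \left(-65\right) + 682} = \sqrt{\left(6 + 3\right) \left(-65\right) + 682} = \sqrt{9 \left(-65\right) + 682} = \sqrt{-585 + 682} = \sqrt{97}$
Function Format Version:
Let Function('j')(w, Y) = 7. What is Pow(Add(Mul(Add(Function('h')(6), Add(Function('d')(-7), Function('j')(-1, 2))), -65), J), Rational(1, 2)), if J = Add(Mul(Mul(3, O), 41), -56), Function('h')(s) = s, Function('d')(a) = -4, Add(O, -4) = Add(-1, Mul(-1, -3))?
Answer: Pow(97, Rational(1, 2)) ≈ 9.8489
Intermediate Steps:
O = 6 (O = Add(4, Add(-1, Mul(-1, -3))) = Add(4, Add(-1, 3)) = Add(4, 2) = 6)
J = 682 (J = Add(Mul(Mul(3, 6), 41), -56) = Add(Mul(18, 41), -56) = Add(738, -56) = 682)
Pow(Add(Mul(Add(Function('h')(6), Add(Function('d')(-7), Function('j')(-1, 2))), -65), J), Rational(1, 2)) = Pow(Add(Mul(Add(6, Add(-4, 7)), -65), 682), Rational(1, 2)) = Pow(Add(Mul(Add(6, 3), -65), 682), Rational(1, 2)) = Pow(Add(Mul(9, -65), 682), Rational(1, 2)) = Pow(Add(-585, 682), Rational(1, 2)) = Pow(97, Rational(1, 2))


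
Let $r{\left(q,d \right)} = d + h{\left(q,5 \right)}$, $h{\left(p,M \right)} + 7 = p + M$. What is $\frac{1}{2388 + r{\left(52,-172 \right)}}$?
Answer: $\frac{1}{2266} \approx 0.00044131$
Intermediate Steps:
$h{\left(p,M \right)} = -7 + M + p$ ($h{\left(p,M \right)} = -7 + \left(p + M\right) = -7 + \left(M + p\right) = -7 + M + p$)
$r{\left(q,d \right)} = -2 + d + q$ ($r{\left(q,d \right)} = d + \left(-7 + 5 + q\right) = d + \left(-2 + q\right) = -2 + d + q$)
$\frac{1}{2388 + r{\left(52,-172 \right)}} = \frac{1}{2388 - 122} = \frac{1}{2266}$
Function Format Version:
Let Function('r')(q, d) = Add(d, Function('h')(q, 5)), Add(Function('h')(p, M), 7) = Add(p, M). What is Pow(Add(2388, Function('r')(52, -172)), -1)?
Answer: Rational(1, 2266) ≈ 0.00044131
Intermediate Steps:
Function('h')(p, M) = Add(-7, M, p) (Function('h')(p, M) = Add(-7, Add(p, M)) = Add(-7, Add(M, p)) = Add(-7, M, p))
Function('r')(q, d) = Add(-2, d, q) (Function('r')(q, d) = Add(d, Add(-7, 5, q)) = Add(d, Add(-2, q)) = Add(-2, d, q))
Pow(Add(2388, Function('r')(52, -172)), -1) = Pow(Add(2388, Add(-2, -172, 52)), -1) = Pow(Add(2388, -122), -1) = Pow(2266, -1) = Rational(1, 2266)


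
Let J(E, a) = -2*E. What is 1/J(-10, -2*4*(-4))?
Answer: 1/20 ≈ 0.050000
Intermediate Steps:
1/J(-10, -2*4*(-4)) = 1/(-2*(-10)) = 1/20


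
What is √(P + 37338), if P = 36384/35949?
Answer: √5361594216506/11983 ≈ 193.23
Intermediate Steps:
P = 12128/11983 (P = 36384*(1/35949) = 12128/11983 ≈ 1.0121)
√(P + 37338) = √(12128/11983 + 37338) = √(447433382/11983) = √5361594216506/11983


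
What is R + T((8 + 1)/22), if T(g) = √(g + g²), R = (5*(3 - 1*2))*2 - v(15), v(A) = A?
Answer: -5 + 3*√31/22 ≈ -4.2408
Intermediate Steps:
R = -5 (R = (5*(3 - 1*2))*2 - 1*15 = (5*(3 - 2))*2 - 15 = (5*1)*2 - 15 = 5*2 - 15 = 10 - 15 = -5)
R + T((8 + 1)/22) = -5 + √(((8 + 1)/22)*(1 + (8 + 1)/22)) = -5 + √((9*(1/22))*(1 + 9*(1/22))) = -5 + √(9*(1 + 9/22)/22) = -5 + √((9/22)*(31/22)) = -5 + √(279/484) = -5 + 3*√31/22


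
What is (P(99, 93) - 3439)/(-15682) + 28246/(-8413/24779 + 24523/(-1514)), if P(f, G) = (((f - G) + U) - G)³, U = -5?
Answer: -16132364715320659/9728998305718 ≈ -1658.2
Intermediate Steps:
P(f, G) = (-5 + f - 2*G)³ (P(f, G) = (((f - G) - 5) - G)³ = ((-5 + f - G) - G)³ = (-5 + f - 2*G)³)
(P(99, 93) - 3439)/(-15682) + 28246/(-8413/24779 + 24523/(-1514)) = (-(5 - 1*99 + 2*93)³ - 3439)/(-15682) + 28246/(-8413/24779 + 24523/(-1514)) = (-(5 - 99 + 186)³ - 3439)*(-1/15682) + 28246/(-8413*1/24779 + 24523*(-1/1514)) = (-1*92³ - 3439)*(-1/15682) + 28246/(-8413/24779 - 24523/1514) = (-1*778688 - 3439)*(-1/15682) + 28246/(-620392699/37515406) = (-778688 - 3439)*(-1/15682) + 28246*(-37515406/620392699) = -782127*(-1/15682) - 1059660157876/620392699 = 782127/15682 - 1059660157876/620392699 = -16132364715320659/9728998305718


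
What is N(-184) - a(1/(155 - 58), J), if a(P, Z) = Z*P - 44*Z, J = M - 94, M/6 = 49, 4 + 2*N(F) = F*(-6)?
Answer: 906750/97 ≈ 9347.9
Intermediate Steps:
N(F) = -2 - 3*F (N(F) = -2 + (F*(-6))/2 = -2 + (-6*F)/2 = -2 - 3*F)
M = 294 (M = 6*49 = 294)
J = 200 (J = 294 - 94 = 200)
a(P, Z) = -44*Z + P*Z (a(P, Z) = P*Z - 44*Z = -44*Z + P*Z)
N(-184) - a(1/(155 - 58), J) = (-2 - 3*(-184)) - 200*(-44 + 1/(155 - 58)) = (-2 + 552) - 200*(-44 + 1/97) = 550 - 200*(-44 + 1/97) = 550 - 200*(-4267)/97 = 550 - 1*(-853400/97) = 550 + 853400/97 = 906750/97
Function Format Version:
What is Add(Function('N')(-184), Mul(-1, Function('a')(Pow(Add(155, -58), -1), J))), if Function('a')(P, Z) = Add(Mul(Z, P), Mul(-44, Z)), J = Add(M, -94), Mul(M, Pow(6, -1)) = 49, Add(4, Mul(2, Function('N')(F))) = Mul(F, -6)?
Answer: Rational(906750, 97) ≈ 9347.9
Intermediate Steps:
Function('N')(F) = Add(-2, Mul(-3, F)) (Function('N')(F) = Add(-2, Mul(Rational(1, 2), Mul(F, -6))) = Add(-2, Mul(Rational(1, 2), Mul(-6, F))) = Add(-2, Mul(-3, F)))
M = 294 (M = Mul(6, 49) = 294)
J = 200 (J = Add(294, -94) = 200)
Function('a')(P, Z) = Add(Mul(-44, Z), Mul(P, Z)) (Function('a')(P, Z) = Add(Mul(P, Z), Mul(-44, Z)) = Add(Mul(-44, Z), Mul(P, Z)))
Add(Function('N')(-184), Mul(-1, Function('a')(Pow(Add(155, -58), -1), J))) = Add(Add(-2, Mul(-3, -184)), Mul(-1, Mul(200, Add(-44, Pow(Add(155, -58), -1))))) = Add(Add(-2, 552), Mul(-1, Mul(200, Add(-44, Pow(97, -1))))) = Add(550, Mul(-1, Mul(200, Add(-44, Rational(1, 97))))) = Add(550, Mul(-1, Mul(200, Rational(-4267, 97)))) = Add(550, Mul(-1, Rational(-853400, 97))) = Add(550, Rational(853400, 97)) = Rational(906750, 97)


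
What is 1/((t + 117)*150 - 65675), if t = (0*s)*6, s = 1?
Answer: -1/48125 ≈ -2.0779e-5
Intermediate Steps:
t = 0 (t = (0*1)*6 = 0*6 = 0)
1/((t + 117)*150 - 65675) = 1/((0 + 117)*150 - 65675) = 1/(117*150 - 65675) = 1/(17550 - 65675) = 1/(-48125) = -1/48125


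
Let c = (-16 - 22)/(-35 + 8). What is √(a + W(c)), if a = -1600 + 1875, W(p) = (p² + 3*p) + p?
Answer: √206023/27 ≈ 16.811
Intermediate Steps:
c = 38/27 (c = -38/(-27) = -38*(-1/27) = 38/27 ≈ 1.4074)
W(p) = p² + 4*p
a = 275
√(a + W(c)) = √(275 + 38*(4 + 38/27)/27) = √(275 + (38/27)*(146/27)) = √(275 + 5548/729) = √(206023/729) = √206023/27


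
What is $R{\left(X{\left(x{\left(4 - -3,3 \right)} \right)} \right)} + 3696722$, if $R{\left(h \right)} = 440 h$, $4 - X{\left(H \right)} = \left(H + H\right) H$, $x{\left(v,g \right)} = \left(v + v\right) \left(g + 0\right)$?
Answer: $2146162$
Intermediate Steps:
$x{\left(v,g \right)} = 2 g v$ ($x{\left(v,g \right)} = 2 v g = 2 g v$)
$X{\left(H \right)} = 4 - 2 H^{2}$ ($X{\left(H \right)} = 4 - \left(H + H\right) H = 4 - 2 H H = 4 - 2 H^{2}$)
$R{\left(X{\left(x{\left(4 - -3,3 \right)} \right)} \right)} + 3696722 = 440 \left(4 - 2 \left(2 \cdot 3 \left(4 - -3\right)\right)^{2}\right) + 3696722 = 440 \left(4 - 2 \left(2 \cdot 3 \left(4 + 3\right)\right)^{2}\right) + 3696722 = 440 \left(4 - 2 \left(2 \cdot 3 \cdot 7\right)^{2}\right) + 3696722 = 440 \left(4 - 2 \cdot 42^{2}\right) + 3696722 = 440 \left(4 - 3528\right) + 3696722 = 440 \left(-3524\right) + 3696722 = -1550560 + 3696722 = 2146162$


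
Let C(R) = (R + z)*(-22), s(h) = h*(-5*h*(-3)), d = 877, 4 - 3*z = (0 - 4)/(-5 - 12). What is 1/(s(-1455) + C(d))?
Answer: 51/1618538723 ≈ 3.1510e-8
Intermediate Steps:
z = 64/51 (z = 4/3 - (0 - 4)/(3*(-5 - 12)) = 4/3 - (-4)/(3*(-17)) = 4/3 - (-4)*(-1)/(3*17) = 4/3 - ⅓*4/17 = 4/3 - 4/51 = 64/51 ≈ 1.2549)
s(h) = 15*h² (s(h) = h*(15*h) = 15*h²)
C(R) = -1408/51 - 22*R (C(R) = (R + 64/51)*(-22) = (64/51 + R)*(-22) = -1408/51 - 22*R)
1/(s(-1455) + C(d)) = 1/(15*(-1455)² + (-1408/51 - 22*877)) = 1/(15*2117025 + (-1408/51 - 19294)) = 1/(31755375 - 985402/51) = 1/(1618538723/51) = 51/1618538723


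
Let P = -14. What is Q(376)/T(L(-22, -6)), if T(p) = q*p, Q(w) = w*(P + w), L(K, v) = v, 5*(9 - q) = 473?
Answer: 85070/321 ≈ 265.02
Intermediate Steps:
q = -428/5 (q = 9 - 1/5*473 = 9 - 473/5 = -428/5 ≈ -85.600)
Q(w) = w*(-14 + w)
T(p) = -428*p/5
Q(376)/T(L(-22, -6)) = (376*(-14 + 376))/((-428/5*(-6))) = (376*362)/(2568/5) = 136112*(5/2568) = 85070/321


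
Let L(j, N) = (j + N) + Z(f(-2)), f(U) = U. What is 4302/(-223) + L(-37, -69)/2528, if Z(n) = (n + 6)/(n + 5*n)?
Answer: -32697505/1691232 ≈ -19.334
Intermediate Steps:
Z(n) = (6 + n)/(6*n) (Z(n) = (6 + n)/((6*n)) = (6 + n)*(1/(6*n)) = (6 + n)/(6*n))
L(j, N) = -⅓ + N + j (L(j, N) = (j + N) + (⅙)*(6 - 2)/(-2) = (N + j) + (⅙)*(-½)*4 = (N + j) - ⅓ = -⅓ + N + j)
4302/(-223) + L(-37, -69)/2528 = 4302/(-223) + (-⅓ - 69 - 37)/2528 = 4302*(-1/223) - 319/3*1/2528 = -4302/223 - 319/7584 = -32697505/1691232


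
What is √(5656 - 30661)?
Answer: I*√25005 ≈ 158.13*I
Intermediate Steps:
√(5656 - 30661) = √(-25005) = I*√25005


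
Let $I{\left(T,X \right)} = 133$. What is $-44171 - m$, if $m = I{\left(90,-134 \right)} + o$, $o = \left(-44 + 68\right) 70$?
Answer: $-45984$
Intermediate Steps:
$o = 1680$ ($o = 24 \cdot 70 = 1680$)
$m = 1813$ ($m = 133 + 1680 = 1813$)
$-44171 - m = -44171 - 1813 = -45984$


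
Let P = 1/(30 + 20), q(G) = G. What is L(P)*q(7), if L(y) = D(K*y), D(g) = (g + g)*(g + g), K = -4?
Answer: 112/625 ≈ 0.17920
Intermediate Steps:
P = 1/50 ≈ 0.020000
D(g) = 4*g**2 (D(g) = (2*g)*(2*g) = 4*g**2)
L(y) = 64*y**2 (L(y) = 4*(-4*y)**2 = 4*(16*y**2) = 64*y**2)
L(P)*q(7) = (64*(1/50)**2)*7 = (64*(1/2500))*7 = (16/625)*7 = 112/625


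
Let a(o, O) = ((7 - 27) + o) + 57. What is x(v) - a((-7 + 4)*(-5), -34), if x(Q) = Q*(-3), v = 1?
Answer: -55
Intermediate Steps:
x(Q) = -3*Q
a(o, O) = 37 + o (a(o, O) = (-20 + o) + 57 = 37 + o)
x(v) - a((-7 + 4)*(-5), -34) = -3*1 - (37 + (-7 + 4)*(-5)) = -3 - (37 - 3*(-5)) = -3 - (37 + 15) = -3 - 1*52 = -3 - 52 = -55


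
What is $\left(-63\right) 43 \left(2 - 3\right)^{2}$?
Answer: $-2709$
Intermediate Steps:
$\left(-63\right) 43 \left(2 - 3\right)^{2} = - 2709 \left(-1\right)^{2} = \left(-2709\right) 1 = -2709$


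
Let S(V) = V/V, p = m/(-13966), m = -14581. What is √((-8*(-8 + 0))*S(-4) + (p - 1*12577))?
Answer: I*√2440446450782/13966 ≈ 111.86*I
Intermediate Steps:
p = 14581/13966 (p = -14581/(-13966) = -14581*(-1/13966) = 14581/13966 ≈ 1.0440)
S(V) = 1
√((-8*(-8 + 0))*S(-4) + (p - 1*12577)) = √(-8*(-8 + 0)*1 + (14581/13966 - 1*12577)) = √(-8*(-8)*1 + (14581/13966 - 12577)) = √(64*1 - 175635801/13966) = √(64 - 175635801/13966) = √(-174741977/13966) = I*√2440446450782/13966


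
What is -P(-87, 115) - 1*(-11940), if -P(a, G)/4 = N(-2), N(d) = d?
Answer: 11932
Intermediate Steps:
P(a, G) = 8 (P(a, G) = -4*(-2) = 8)
-P(-87, 115) - 1*(-11940) = -1*8 - 1*(-11940) = -8 + 11940 = 11932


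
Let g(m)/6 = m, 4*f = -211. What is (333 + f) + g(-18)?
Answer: 689/4 ≈ 172.25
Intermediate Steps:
f = -211/4 (f = (¼)*(-211) = -211/4 ≈ -52.750)
g(m) = 6*m
(333 + f) + g(-18) = (333 - 211/4) + 6*(-18) = 1121/4 - 108 = 689/4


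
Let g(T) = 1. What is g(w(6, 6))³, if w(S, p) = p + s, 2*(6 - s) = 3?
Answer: 1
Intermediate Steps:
s = 9/2 (s = 6 - ½*3 = 6 - 3/2 = 9/2 ≈ 4.5000)
w(S, p) = 9/2 + p (w(S, p) = p + 9/2 = 9/2 + p)
g(w(6, 6))³ = 1³ = 1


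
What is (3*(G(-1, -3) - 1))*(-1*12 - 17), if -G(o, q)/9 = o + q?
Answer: -3045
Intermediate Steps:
G(o, q) = -9*o - 9*q (G(o, q) = -9*(o + q) = -9*o - 9*q)
(3*(G(-1, -3) - 1))*(-1*12 - 17) = (3*((-9*(-1) - 9*(-3)) - 1))*(-1*12 - 17) = (3*((9 + 27) - 1))*(-12 - 17) = (3*(36 - 1))*(-29) = (3*35)*(-29) = 105*(-29) = -3045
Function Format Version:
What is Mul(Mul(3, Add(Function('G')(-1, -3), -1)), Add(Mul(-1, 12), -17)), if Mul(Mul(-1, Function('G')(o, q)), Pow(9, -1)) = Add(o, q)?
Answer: -3045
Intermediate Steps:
Function('G')(o, q) = Add(Mul(-9, o), Mul(-9, q)) (Function('G')(o, q) = Mul(-9, Add(o, q)) = Add(Mul(-9, o), Mul(-9, q)))
Mul(Mul(3, Add(Function('G')(-1, -3), -1)), Add(Mul(-1, 12), -17)) = Mul(Mul(3, Add(Add(Mul(-9, -1), Mul(-9, -3)), -1)), Add(Mul(-1, 12), -17)) = Mul(Mul(3, Add(Add(9, 27), -1)), Add(-12, -17)) = Mul(Mul(3, Add(36, -1)), -29) = Mul(Mul(3, 35), -29) = Mul(105, -29) = -3045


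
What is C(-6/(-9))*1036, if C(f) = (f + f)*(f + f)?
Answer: 16576/9 ≈ 1841.8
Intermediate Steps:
C(f) = 4*f² (C(f) = (2*f)*(2*f) = 4*f²)
C(-6/(-9))*1036 = (4*(-6/(-9))²)*1036 = (4*(-6*(-⅑))²)*1036 = (4*(⅔)²)*1036 = (4*(4/9))*1036 = (16/9)*1036 = 16576/9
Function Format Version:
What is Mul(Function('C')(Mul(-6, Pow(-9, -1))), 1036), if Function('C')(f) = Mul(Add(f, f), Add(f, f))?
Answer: Rational(16576, 9) ≈ 1841.8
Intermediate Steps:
Function('C')(f) = Mul(4, Pow(f, 2)) (Function('C')(f) = Mul(Mul(2, f), Mul(2, f)) = Mul(4, Pow(f, 2)))
Mul(Function('C')(Mul(-6, Pow(-9, -1))), 1036) = Mul(Mul(4, Pow(Mul(-6, Pow(-9, -1)), 2)), 1036) = Mul(Mul(4, Pow(Mul(-6, Rational(-1, 9)), 2)), 1036) = Mul(Mul(4, Pow(Rational(2, 3), 2)), 1036) = Mul(Mul(4, Rational(4, 9)), 1036) = Mul(Rational(16, 9), 1036) = Rational(16576, 9)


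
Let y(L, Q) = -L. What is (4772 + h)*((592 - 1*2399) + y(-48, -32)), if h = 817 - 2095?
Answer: -6145946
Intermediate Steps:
h = -1278
(4772 + h)*((592 - 1*2399) + y(-48, -32)) = (4772 - 1278)*((592 - 1*2399) - 1*(-48)) = 3494*((592 - 2399) + 48) = 3494*(-1807 + 48) = 3494*(-1759) = -6145946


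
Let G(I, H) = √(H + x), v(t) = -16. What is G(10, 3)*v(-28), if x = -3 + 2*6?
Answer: -32*√3 ≈ -55.426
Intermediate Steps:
x = 9 (x = -3 + 12 = 9)
G(I, H) = √(9 + H) (G(I, H) = √(H + 9) = √(9 + H))
G(10, 3)*v(-28) = √(9 + 3)*(-16) = √12*(-16) = (2*√3)*(-16) = -32*√3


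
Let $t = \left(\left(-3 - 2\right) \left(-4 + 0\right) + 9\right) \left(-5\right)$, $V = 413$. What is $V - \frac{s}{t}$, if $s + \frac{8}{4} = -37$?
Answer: $\frac{59846}{145} \approx 412.73$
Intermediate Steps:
$s = -39$ ($s = -2 - 37 = -39$)
$t = -145$ ($t = \left(\left(-5\right) \left(-4\right) + 9\right) \left(-5\right) = \left(20 + 9\right) \left(-5\right) = 29 \left(-5\right) = -145$)
$V - \frac{s}{t} = 413 - - \frac{39}{-145} = 413 - \left(-39\right) \left(- \frac{1}{145}\right) = 413 - \frac{39}{145} = \frac{59846}{145}$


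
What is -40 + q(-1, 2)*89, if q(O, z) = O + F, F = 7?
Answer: 494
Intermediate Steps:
q(O, z) = 7 + O (q(O, z) = O + 7 = 7 + O)
-40 + q(-1, 2)*89 = -40 + (7 - 1)*89 = -40 + 6*89 = -40 + 534 = 494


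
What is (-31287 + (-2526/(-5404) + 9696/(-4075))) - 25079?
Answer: -620647349767/11010650 ≈ -56368.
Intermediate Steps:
(-31287 + (-2526/(-5404) + 9696/(-4075))) - 25079 = (-31287 + (-2526*(-1/5404) + 9696*(-1/4075))) - 25079 = (-31287 + (1263/2702 - 9696/4075)) - 25079 = (-31287 - 21051867/11010650) - 25079 = -344511258417/11010650 - 25079 = -620647349767/11010650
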